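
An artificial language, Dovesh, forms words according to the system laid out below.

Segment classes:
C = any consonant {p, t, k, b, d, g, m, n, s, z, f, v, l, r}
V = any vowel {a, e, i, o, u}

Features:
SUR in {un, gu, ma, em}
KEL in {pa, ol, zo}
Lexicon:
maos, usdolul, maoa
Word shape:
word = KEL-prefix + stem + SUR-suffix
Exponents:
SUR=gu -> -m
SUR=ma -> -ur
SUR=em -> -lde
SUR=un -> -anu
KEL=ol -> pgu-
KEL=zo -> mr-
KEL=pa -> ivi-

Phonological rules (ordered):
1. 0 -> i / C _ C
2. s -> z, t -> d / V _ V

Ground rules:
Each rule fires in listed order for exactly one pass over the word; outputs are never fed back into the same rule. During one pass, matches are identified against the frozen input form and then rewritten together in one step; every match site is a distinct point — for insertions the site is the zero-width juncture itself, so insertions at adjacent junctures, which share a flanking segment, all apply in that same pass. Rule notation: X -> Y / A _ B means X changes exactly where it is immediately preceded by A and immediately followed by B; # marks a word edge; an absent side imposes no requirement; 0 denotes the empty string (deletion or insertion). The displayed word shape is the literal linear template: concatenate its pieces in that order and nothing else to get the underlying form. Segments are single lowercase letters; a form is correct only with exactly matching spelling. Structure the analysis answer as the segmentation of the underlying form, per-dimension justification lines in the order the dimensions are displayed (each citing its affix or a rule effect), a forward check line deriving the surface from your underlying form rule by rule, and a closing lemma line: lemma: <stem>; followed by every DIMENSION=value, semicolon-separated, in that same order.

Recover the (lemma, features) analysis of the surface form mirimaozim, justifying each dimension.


underlying: mr-maos-m
SUR=gu - signalled by the affix -m
KEL=zo - signalled by the affix mr-
check: mrmaosm -> mirimaosim -> mirimaozim
lemma: maos; SUR=gu; KEL=zo


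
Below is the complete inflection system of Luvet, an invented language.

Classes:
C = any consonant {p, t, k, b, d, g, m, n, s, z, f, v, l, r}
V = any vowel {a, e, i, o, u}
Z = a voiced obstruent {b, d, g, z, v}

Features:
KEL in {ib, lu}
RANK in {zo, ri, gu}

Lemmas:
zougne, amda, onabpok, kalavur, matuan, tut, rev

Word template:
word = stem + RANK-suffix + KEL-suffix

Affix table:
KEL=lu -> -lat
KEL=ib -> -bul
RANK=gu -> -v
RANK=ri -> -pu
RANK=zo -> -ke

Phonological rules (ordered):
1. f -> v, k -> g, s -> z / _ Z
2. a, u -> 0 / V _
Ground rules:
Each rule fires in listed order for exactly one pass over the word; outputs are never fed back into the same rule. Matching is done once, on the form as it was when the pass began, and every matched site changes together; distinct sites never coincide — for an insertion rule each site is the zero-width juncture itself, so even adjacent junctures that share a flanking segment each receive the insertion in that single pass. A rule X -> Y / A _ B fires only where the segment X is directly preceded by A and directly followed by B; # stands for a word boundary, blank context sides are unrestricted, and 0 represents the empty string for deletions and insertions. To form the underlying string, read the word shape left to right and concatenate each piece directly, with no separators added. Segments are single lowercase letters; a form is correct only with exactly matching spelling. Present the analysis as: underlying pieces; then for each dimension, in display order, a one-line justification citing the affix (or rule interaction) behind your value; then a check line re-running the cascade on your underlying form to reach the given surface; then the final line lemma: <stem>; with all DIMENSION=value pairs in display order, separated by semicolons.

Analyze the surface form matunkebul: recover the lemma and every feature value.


underlying: matuan-ke-bul
KEL=ib - signalled by the affix -bul
RANK=zo - signalled by the affix -ke
check: matuankebul -> matuankebul -> matunkebul
lemma: matuan; KEL=ib; RANK=zo


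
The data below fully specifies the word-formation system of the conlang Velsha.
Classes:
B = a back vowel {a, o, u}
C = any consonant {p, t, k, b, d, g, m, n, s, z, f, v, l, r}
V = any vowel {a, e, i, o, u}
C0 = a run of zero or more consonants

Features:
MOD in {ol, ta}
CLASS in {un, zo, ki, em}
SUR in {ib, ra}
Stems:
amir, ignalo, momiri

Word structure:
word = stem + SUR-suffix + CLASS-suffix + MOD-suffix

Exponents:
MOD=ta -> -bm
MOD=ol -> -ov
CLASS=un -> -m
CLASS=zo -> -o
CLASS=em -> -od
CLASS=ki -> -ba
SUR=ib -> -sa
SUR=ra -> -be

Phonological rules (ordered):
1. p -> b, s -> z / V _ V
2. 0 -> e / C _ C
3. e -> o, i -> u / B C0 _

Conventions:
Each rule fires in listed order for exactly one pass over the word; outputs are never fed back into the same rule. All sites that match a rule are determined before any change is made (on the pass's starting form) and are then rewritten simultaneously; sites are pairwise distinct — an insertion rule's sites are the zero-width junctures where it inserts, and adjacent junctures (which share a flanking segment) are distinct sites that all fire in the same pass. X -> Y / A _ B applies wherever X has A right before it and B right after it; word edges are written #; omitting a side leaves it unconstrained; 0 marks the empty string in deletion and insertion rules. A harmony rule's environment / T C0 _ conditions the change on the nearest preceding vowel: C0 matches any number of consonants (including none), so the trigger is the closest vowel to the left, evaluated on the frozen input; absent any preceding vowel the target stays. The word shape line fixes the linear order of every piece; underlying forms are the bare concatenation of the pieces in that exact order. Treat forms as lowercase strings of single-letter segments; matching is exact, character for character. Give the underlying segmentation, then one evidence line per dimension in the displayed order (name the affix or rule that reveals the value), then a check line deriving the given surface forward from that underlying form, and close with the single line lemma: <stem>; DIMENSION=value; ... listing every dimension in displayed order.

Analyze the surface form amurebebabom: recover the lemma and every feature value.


underlying: amir-be-ba-bm
MOD=ta - signalled by the affix -bm
CLASS=ki - signalled by the affix -ba
SUR=ra - signalled by the affix -be
check: amirbebabm -> amirbebabm -> amirebebabem -> amurebebabom
lemma: amir; MOD=ta; CLASS=ki; SUR=ra


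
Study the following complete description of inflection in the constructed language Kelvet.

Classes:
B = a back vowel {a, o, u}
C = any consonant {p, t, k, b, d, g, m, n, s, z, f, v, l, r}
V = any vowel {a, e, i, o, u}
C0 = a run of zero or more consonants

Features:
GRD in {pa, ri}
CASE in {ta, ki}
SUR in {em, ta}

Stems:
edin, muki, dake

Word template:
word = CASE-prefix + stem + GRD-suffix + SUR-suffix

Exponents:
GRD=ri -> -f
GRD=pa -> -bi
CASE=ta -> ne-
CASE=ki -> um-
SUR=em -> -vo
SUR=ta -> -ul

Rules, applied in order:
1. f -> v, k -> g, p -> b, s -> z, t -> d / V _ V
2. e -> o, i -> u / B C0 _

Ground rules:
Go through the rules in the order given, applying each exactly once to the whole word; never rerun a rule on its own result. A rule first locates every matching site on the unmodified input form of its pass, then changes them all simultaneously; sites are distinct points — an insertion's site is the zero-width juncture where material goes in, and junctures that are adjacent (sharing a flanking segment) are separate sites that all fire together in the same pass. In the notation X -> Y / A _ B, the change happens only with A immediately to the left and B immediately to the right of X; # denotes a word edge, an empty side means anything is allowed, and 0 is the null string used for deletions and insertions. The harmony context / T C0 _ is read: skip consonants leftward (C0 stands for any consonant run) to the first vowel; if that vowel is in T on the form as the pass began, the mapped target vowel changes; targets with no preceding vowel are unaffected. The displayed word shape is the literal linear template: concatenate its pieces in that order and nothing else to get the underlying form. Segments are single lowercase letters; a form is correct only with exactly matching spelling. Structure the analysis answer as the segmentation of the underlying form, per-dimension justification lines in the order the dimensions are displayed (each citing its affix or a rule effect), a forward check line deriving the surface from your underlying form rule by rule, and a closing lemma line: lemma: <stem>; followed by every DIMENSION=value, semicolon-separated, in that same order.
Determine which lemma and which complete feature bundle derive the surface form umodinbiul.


underlying: um-edin-bi-ul
GRD=pa - signalled by the affix -bi
CASE=ki - signalled by the affix um-
SUR=ta - signalled by the affix -ul
check: umedinbiul -> umedinbiul -> umodinbiul
lemma: edin; GRD=pa; CASE=ki; SUR=ta


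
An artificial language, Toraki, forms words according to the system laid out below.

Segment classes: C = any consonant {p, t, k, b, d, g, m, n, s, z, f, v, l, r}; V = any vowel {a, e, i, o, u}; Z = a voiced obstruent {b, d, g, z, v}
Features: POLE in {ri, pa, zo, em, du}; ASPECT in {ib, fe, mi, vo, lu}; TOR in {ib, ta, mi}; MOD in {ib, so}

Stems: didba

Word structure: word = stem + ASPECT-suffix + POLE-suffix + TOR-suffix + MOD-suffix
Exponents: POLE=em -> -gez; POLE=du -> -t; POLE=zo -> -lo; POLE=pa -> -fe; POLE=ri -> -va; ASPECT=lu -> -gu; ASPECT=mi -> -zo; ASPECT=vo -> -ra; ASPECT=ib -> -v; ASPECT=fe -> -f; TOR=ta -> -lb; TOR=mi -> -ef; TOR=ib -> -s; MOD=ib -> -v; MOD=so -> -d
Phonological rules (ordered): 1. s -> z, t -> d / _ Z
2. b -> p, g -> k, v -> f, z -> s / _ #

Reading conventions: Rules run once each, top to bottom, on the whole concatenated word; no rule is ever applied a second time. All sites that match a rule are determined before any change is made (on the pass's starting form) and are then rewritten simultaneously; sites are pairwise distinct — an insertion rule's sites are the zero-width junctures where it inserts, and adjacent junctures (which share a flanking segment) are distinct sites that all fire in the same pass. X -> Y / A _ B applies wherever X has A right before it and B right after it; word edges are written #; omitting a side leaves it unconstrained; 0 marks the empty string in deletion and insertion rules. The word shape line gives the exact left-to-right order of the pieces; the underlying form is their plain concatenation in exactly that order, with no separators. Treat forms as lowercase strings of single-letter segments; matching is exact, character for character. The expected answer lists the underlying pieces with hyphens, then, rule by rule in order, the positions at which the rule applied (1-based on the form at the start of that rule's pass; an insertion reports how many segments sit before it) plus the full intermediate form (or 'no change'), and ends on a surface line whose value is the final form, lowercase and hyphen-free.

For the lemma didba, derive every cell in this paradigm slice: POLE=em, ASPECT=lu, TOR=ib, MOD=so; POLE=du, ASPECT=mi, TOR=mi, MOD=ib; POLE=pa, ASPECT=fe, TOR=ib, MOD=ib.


cell POLE=em, ASPECT=lu, TOR=ib, MOD=so:
underlying: didba-gu-gez-s-d
1. s -> z, t -> d / _ Z: fires at position(s) 11: didbagugezzd
2. b -> p, g -> k, v -> f, z -> s / _ #: no change
surface: didbagugezzd

cell POLE=du, ASPECT=mi, TOR=mi, MOD=ib:
underlying: didba-zo-t-ef-v
1. s -> z, t -> d / _ Z: no change
2. b -> p, g -> k, v -> f, z -> s / _ #: fires at position(s) 11: didbazoteff
surface: didbazoteff

cell POLE=pa, ASPECT=fe, TOR=ib, MOD=ib:
underlying: didba-f-fe-s-v
1. s -> z, t -> d / _ Z: fires at position(s) 9: didbaffezv
2. b -> p, g -> k, v -> f, z -> s / _ #: fires at position(s) 10: didbaffezf
surface: didbaffezf


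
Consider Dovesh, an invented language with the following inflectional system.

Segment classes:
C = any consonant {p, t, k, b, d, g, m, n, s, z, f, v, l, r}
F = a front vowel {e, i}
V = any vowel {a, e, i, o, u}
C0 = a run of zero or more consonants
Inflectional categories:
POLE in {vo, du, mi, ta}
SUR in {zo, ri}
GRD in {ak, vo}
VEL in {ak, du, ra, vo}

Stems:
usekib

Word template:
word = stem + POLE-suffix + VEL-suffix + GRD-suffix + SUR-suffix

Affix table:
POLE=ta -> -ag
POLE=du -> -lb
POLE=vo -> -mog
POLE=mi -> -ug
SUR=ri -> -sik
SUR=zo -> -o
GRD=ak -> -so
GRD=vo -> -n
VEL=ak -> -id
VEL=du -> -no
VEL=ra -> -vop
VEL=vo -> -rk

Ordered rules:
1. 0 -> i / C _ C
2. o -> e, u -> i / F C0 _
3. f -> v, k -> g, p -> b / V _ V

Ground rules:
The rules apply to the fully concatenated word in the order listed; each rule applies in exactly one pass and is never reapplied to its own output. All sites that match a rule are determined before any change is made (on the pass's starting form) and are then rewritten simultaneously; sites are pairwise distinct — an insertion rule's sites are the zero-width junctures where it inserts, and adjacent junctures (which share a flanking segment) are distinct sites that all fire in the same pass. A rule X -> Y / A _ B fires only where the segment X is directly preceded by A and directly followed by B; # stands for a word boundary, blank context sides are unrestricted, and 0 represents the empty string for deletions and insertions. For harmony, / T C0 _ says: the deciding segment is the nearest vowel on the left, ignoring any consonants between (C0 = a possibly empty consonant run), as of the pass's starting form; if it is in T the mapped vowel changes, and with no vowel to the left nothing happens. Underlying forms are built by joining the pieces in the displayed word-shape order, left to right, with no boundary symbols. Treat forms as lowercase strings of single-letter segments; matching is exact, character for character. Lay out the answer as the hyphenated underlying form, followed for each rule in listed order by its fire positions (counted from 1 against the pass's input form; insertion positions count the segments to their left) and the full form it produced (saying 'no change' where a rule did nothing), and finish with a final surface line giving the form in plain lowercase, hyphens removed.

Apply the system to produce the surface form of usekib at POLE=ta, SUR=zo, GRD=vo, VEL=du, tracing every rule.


underlying: usekib-ag-no-n-o
1. 0 -> i / C _ C: inserts after position(s) 8: usekibaginono
2. o -> e, u -> i / F C0 _: fires at position(s) 11: usekibagineno
3. f -> v, k -> g, p -> b / V _ V: fires at position(s) 4: usegibagineno
surface: usegibagineno


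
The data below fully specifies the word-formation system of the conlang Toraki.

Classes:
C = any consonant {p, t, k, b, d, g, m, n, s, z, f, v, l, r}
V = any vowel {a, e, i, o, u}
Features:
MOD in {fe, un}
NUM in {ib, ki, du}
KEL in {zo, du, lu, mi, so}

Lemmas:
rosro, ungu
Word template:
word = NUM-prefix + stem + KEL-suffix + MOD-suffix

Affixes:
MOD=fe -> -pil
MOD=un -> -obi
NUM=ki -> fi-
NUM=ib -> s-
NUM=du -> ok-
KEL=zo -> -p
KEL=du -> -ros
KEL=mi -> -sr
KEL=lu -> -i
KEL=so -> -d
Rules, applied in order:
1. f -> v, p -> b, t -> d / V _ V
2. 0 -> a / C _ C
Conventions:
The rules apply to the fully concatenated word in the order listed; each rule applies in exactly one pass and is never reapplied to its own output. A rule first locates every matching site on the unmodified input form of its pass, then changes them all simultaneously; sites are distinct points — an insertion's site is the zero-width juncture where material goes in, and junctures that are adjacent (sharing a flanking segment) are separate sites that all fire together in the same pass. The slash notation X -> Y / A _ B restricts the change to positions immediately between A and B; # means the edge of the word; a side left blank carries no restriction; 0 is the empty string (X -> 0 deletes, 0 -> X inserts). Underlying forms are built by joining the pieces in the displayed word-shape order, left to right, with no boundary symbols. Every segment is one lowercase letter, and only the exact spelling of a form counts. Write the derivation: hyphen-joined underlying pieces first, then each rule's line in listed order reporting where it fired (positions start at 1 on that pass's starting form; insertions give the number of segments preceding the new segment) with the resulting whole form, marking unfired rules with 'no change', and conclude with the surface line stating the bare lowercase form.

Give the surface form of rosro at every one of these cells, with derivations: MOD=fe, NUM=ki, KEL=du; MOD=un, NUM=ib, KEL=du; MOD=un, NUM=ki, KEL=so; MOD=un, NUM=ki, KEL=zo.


cell MOD=fe, NUM=ki, KEL=du:
underlying: fi-rosro-ros-pil
1. f -> v, p -> b, t -> d / V _ V: no change
2. 0 -> a / C _ C: inserts after position(s) 5, 10: firosarorosapil
surface: firosarorosapil

cell MOD=un, NUM=ib, KEL=du:
underlying: s-rosro-ros-obi
1. f -> v, p -> b, t -> d / V _ V: no change
2. 0 -> a / C _ C: inserts after position(s) 1, 4: sarosarorosobi
surface: sarosarorosobi

cell MOD=un, NUM=ki, KEL=so:
underlying: fi-rosro-d-obi
1. f -> v, p -> b, t -> d / V _ V: no change
2. 0 -> a / C _ C: inserts after position(s) 5: firosarodobi
surface: firosarodobi

cell MOD=un, NUM=ki, KEL=zo:
underlying: fi-rosro-p-obi
1. f -> v, p -> b, t -> d / V _ V: fires at position(s) 8: firosrobobi
2. 0 -> a / C _ C: inserts after position(s) 5: firosarobobi
surface: firosarobobi


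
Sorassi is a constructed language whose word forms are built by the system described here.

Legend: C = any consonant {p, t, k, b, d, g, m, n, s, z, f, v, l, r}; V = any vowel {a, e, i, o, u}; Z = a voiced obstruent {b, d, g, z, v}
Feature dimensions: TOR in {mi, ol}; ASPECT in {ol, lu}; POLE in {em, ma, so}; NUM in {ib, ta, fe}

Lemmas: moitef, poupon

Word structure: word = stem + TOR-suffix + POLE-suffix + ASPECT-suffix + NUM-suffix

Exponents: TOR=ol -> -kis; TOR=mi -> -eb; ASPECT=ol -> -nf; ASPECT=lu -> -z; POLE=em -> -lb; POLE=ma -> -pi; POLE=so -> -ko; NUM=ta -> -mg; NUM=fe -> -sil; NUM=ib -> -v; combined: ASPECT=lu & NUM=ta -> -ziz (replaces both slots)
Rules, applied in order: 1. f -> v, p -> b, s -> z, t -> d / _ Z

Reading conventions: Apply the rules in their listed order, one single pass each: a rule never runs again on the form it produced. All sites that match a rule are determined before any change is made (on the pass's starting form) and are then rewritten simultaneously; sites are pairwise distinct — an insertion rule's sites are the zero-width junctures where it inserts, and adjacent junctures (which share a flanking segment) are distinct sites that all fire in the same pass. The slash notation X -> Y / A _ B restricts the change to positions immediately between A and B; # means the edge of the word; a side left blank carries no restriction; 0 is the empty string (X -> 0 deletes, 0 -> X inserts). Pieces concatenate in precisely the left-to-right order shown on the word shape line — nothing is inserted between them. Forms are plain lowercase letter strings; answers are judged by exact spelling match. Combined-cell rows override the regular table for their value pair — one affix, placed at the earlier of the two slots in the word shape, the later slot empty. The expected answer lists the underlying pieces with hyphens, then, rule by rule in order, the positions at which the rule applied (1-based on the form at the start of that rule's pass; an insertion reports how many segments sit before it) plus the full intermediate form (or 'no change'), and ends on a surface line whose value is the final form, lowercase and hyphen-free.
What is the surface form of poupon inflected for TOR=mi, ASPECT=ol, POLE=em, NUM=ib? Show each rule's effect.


underlying: poupon-eb-lb-nf-v
1. f -> v, p -> b, s -> z, t -> d / _ Z: fires at position(s) 12: pouponeblbnvv
surface: pouponeblbnvv


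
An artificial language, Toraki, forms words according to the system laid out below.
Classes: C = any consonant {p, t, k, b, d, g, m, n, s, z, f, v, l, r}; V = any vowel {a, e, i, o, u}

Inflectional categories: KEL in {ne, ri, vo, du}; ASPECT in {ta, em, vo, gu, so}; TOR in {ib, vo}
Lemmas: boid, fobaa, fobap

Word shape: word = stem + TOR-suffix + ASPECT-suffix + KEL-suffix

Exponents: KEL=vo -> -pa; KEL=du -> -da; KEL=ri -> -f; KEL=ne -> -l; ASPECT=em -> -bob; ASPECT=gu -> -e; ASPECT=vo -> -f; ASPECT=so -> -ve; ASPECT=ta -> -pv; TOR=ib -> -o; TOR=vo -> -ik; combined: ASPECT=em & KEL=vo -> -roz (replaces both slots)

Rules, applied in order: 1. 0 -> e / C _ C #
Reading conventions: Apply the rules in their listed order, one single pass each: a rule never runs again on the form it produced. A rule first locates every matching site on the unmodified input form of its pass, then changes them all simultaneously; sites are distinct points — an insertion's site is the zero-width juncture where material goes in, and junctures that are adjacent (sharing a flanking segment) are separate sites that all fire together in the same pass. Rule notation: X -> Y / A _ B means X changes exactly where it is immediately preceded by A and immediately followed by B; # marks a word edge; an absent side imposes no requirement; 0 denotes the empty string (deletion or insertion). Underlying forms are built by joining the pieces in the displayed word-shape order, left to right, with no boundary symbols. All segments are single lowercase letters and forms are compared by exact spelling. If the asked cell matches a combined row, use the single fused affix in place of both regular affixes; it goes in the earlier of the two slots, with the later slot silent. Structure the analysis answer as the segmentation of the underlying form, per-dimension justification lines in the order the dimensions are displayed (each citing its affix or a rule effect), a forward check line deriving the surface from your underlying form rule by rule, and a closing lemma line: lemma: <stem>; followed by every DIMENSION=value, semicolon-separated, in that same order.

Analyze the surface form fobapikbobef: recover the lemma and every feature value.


underlying: fobap-ik-bob-f
KEL=ri - signalled by the affix -f
ASPECT=em - signalled by the affix -bob
TOR=vo - signalled by the affix -ik
check: fobapikbobf -> fobapikbobef
lemma: fobap; KEL=ri; ASPECT=em; TOR=vo


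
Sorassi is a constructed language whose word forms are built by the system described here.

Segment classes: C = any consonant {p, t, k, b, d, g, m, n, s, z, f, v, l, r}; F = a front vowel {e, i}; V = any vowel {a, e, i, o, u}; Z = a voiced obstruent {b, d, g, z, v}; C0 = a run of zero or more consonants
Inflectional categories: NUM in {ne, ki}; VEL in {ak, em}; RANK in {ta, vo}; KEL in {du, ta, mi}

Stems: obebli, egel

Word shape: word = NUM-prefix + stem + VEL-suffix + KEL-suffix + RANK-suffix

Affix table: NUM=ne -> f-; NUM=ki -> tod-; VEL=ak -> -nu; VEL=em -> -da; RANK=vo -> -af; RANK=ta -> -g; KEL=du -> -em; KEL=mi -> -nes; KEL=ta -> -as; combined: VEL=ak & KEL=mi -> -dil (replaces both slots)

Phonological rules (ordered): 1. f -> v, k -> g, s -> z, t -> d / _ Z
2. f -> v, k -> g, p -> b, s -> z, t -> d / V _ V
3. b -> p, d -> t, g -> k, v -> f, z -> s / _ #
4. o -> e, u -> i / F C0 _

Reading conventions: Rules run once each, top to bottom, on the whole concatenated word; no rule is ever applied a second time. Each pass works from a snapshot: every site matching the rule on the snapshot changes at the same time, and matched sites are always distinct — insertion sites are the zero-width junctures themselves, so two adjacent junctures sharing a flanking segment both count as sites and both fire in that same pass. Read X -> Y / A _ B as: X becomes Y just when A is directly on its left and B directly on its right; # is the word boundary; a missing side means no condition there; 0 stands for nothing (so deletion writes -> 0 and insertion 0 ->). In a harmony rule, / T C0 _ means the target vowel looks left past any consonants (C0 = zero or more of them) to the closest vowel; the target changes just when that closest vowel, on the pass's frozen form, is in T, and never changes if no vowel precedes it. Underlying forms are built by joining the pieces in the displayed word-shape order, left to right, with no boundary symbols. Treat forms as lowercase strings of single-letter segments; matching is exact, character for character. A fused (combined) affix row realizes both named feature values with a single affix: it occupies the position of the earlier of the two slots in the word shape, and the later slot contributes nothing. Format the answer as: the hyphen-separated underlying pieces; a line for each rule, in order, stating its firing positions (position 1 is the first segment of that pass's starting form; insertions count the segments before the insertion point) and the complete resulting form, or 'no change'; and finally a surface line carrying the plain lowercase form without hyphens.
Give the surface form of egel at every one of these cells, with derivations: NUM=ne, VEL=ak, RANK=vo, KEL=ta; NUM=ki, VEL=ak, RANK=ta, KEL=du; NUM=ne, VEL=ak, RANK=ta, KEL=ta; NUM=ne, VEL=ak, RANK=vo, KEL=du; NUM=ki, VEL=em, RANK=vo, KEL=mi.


cell NUM=ne, VEL=ak, RANK=vo, KEL=ta:
underlying: f-egel-nu-as-af
1. f -> v, k -> g, s -> z, t -> d / _ Z: no change
2. f -> v, k -> g, p -> b, s -> z, t -> d / V _ V: fires at position(s) 9: fegelnuazaf
3. b -> p, d -> t, g -> k, v -> f, z -> s / _ #: no change
4. o -> e, u -> i / F C0 _: fires at position(s) 7: fegelniazaf
surface: fegelniazaf

cell NUM=ki, VEL=ak, RANK=ta, KEL=du:
underlying: tod-egel-nu-em-g
1. f -> v, k -> g, s -> z, t -> d / _ Z: no change
2. f -> v, k -> g, p -> b, s -> z, t -> d / V _ V: no change
3. b -> p, d -> t, g -> k, v -> f, z -> s / _ #: fires at position(s) 12: todegelnuemk
4. o -> e, u -> i / F C0 _: fires at position(s) 9: todegelniemk
surface: todegelniemk

cell NUM=ne, VEL=ak, RANK=ta, KEL=ta:
underlying: f-egel-nu-as-g
1. f -> v, k -> g, s -> z, t -> d / _ Z: fires at position(s) 9: fegelnuazg
2. f -> v, k -> g, p -> b, s -> z, t -> d / V _ V: no change
3. b -> p, d -> t, g -> k, v -> f, z -> s / _ #: fires at position(s) 10: fegelnuazk
4. o -> e, u -> i / F C0 _: fires at position(s) 7: fegelniazk
surface: fegelniazk

cell NUM=ne, VEL=ak, RANK=vo, KEL=du:
underlying: f-egel-nu-em-af
1. f -> v, k -> g, s -> z, t -> d / _ Z: no change
2. f -> v, k -> g, p -> b, s -> z, t -> d / V _ V: no change
3. b -> p, d -> t, g -> k, v -> f, z -> s / _ #: no change
4. o -> e, u -> i / F C0 _: fires at position(s) 7: fegelniemaf
surface: fegelniemaf

cell NUM=ki, VEL=em, RANK=vo, KEL=mi:
underlying: tod-egel-da-nes-af
1. f -> v, k -> g, s -> z, t -> d / _ Z: no change
2. f -> v, k -> g, p -> b, s -> z, t -> d / V _ V: fires at position(s) 12: todegeldanezaf
3. b -> p, d -> t, g -> k, v -> f, z -> s / _ #: no change
4. o -> e, u -> i / F C0 _: no change
surface: todegeldanezaf


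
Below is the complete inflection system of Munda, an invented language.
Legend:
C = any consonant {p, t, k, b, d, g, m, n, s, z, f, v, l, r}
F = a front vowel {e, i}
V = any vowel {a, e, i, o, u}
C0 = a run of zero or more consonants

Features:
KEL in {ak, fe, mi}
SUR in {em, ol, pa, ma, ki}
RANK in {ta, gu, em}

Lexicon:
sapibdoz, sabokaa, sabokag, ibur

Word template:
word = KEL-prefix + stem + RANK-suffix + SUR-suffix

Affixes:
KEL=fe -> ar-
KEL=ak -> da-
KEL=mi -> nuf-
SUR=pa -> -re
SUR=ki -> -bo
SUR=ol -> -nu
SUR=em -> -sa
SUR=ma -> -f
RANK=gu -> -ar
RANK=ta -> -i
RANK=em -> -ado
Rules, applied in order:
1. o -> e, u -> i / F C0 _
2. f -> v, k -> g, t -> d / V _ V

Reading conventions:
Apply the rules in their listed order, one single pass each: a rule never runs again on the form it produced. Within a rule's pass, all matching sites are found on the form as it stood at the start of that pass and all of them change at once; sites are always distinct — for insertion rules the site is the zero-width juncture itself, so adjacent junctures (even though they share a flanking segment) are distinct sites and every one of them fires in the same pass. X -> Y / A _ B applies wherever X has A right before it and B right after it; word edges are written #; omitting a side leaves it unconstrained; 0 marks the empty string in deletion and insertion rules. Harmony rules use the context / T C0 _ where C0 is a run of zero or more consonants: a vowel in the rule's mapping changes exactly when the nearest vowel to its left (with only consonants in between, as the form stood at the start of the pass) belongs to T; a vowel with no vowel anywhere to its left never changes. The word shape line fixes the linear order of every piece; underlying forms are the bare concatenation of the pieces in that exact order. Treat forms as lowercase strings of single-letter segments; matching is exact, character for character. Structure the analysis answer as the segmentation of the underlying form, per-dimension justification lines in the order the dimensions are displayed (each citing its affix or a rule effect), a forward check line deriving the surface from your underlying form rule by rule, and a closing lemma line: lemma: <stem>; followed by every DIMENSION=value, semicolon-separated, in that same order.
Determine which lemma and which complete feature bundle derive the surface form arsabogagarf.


underlying: ar-sabokag-ar-f
KEL=fe - signalled by the affix ar-
SUR=ma - signalled by the affix -f
RANK=gu - signalled by the affix -ar
check: arsabokagarf -> arsabokagarf -> arsabogagarf
lemma: sabokag; KEL=fe; SUR=ma; RANK=gu


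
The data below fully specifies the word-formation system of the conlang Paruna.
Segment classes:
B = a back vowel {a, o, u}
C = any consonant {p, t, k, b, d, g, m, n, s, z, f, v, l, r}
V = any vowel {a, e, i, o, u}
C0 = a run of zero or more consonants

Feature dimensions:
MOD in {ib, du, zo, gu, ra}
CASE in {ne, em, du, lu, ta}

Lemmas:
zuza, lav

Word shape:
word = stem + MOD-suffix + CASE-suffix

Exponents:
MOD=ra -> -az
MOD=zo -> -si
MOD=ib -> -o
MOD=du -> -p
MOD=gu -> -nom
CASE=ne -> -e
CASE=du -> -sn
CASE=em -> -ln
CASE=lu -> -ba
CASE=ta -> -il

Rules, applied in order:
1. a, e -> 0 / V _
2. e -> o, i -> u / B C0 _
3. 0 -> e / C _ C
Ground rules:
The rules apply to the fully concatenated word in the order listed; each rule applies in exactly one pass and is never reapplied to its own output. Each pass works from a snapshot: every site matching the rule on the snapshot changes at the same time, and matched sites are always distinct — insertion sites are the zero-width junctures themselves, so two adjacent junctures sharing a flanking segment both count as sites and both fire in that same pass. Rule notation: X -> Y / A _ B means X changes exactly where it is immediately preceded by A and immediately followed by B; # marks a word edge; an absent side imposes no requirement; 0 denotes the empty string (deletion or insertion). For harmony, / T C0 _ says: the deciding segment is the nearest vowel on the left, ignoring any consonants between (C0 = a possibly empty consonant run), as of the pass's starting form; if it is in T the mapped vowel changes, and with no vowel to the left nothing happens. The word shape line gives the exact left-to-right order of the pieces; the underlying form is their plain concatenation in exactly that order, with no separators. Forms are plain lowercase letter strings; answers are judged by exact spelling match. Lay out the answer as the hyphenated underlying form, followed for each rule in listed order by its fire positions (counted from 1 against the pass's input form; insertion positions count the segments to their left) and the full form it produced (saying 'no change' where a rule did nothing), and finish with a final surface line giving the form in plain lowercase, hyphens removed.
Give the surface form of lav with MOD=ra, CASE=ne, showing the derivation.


underlying: lav-az-e
1. a, e -> 0 / V _: no change
2. e -> o, i -> u / B C0 _: fires at position(s) 6: lavazo
3. 0 -> e / C _ C: no change
surface: lavazo


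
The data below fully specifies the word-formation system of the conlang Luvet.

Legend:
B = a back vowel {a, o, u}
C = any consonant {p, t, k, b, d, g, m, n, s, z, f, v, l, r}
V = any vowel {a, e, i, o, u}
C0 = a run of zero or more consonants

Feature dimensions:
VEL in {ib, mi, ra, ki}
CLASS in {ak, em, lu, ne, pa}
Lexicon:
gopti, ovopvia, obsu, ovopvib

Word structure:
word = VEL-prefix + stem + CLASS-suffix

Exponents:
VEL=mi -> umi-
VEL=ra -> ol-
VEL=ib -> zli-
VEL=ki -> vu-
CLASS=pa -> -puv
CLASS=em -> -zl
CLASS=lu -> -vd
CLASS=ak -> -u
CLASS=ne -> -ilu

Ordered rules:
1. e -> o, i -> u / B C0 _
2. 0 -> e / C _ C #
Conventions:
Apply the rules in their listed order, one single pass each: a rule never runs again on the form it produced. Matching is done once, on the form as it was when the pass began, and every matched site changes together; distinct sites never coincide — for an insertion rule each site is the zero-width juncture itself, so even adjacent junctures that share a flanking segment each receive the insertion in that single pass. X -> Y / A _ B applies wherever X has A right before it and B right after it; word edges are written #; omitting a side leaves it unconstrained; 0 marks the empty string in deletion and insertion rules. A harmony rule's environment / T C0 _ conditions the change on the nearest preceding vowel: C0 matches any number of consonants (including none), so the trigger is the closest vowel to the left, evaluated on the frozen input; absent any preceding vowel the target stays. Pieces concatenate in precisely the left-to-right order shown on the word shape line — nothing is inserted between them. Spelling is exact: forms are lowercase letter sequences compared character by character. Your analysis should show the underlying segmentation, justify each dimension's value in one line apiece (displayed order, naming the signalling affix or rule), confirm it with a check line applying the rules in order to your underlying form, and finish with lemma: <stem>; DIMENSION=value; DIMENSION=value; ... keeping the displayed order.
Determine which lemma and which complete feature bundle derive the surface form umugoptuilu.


underlying: umi-gopti-ilu
VEL=mi - signalled by the affix umi-
CLASS=ne - signalled by the affix -ilu
check: umigoptiilu -> umugoptuilu -> umugoptuilu
lemma: gopti; VEL=mi; CLASS=ne


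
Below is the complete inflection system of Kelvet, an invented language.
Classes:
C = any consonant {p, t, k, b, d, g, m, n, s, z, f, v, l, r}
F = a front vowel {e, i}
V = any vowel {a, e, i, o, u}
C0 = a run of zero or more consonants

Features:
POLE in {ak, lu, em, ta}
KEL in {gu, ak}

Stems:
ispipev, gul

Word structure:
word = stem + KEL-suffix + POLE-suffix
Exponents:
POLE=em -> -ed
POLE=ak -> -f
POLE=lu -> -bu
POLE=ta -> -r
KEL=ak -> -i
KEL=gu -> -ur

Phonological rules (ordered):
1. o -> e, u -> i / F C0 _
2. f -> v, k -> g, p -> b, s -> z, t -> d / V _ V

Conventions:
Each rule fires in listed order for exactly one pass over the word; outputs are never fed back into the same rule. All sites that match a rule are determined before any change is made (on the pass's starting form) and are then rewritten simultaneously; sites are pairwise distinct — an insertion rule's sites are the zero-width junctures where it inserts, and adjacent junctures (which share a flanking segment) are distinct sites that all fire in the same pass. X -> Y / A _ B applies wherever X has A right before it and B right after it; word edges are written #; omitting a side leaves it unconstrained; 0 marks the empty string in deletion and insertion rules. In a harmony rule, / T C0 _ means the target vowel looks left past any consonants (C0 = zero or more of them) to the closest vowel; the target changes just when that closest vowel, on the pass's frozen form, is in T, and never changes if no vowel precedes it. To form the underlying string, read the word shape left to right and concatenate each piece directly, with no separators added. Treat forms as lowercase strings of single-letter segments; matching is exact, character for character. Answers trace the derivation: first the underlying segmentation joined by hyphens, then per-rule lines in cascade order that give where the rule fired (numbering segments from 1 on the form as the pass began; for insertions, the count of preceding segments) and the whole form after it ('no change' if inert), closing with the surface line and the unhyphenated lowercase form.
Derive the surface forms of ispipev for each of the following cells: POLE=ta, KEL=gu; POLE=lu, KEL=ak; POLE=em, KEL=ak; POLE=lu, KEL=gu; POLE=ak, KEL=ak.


cell POLE=ta, KEL=gu:
underlying: ispipev-ur-r
1. o -> e, u -> i / F C0 _: fires at position(s) 8: ispipevirr
2. f -> v, k -> g, p -> b, s -> z, t -> d / V _ V: fires at position(s) 5: ispibevirr
surface: ispibevirr

cell POLE=lu, KEL=ak:
underlying: ispipev-i-bu
1. o -> e, u -> i / F C0 _: fires at position(s) 10: ispipevibi
2. f -> v, k -> g, p -> b, s -> z, t -> d / V _ V: fires at position(s) 5: ispibevibi
surface: ispibevibi

cell POLE=em, KEL=ak:
underlying: ispipev-i-ed
1. o -> e, u -> i / F C0 _: no change
2. f -> v, k -> g, p -> b, s -> z, t -> d / V _ V: fires at position(s) 5: ispibevied
surface: ispibevied

cell POLE=lu, KEL=gu:
underlying: ispipev-ur-bu
1. o -> e, u -> i / F C0 _: fires at position(s) 8: ispipevirbu
2. f -> v, k -> g, p -> b, s -> z, t -> d / V _ V: fires at position(s) 5: ispibevirbu
surface: ispibevirbu

cell POLE=ak, KEL=ak:
underlying: ispipev-i-f
1. o -> e, u -> i / F C0 _: no change
2. f -> v, k -> g, p -> b, s -> z, t -> d / V _ V: fires at position(s) 5: ispibevif
surface: ispibevif


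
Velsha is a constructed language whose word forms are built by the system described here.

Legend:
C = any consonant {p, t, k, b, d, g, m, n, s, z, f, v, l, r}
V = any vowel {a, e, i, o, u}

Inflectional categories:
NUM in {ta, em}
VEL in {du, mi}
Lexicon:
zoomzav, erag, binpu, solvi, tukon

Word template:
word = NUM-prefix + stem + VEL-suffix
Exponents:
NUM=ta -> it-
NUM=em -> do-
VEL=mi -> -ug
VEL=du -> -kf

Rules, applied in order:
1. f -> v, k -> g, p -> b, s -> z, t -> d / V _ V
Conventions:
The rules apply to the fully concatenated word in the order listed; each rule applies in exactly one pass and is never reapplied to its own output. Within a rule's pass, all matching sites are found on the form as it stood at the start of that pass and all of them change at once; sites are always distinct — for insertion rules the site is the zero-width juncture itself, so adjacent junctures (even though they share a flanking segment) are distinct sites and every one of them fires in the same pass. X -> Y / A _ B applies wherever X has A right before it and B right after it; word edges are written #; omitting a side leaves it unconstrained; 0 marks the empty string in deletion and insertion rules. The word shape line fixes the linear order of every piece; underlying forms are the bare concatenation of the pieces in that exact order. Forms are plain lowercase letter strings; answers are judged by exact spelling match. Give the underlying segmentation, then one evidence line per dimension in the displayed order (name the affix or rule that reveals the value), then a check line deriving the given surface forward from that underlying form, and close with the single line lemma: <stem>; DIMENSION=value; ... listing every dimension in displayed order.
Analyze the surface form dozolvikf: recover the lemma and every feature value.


underlying: do-solvi-kf
NUM=em - signalled by the affix do-
VEL=du - signalled by the affix -kf
check: dosolvikf -> dozolvikf
lemma: solvi; NUM=em; VEL=du


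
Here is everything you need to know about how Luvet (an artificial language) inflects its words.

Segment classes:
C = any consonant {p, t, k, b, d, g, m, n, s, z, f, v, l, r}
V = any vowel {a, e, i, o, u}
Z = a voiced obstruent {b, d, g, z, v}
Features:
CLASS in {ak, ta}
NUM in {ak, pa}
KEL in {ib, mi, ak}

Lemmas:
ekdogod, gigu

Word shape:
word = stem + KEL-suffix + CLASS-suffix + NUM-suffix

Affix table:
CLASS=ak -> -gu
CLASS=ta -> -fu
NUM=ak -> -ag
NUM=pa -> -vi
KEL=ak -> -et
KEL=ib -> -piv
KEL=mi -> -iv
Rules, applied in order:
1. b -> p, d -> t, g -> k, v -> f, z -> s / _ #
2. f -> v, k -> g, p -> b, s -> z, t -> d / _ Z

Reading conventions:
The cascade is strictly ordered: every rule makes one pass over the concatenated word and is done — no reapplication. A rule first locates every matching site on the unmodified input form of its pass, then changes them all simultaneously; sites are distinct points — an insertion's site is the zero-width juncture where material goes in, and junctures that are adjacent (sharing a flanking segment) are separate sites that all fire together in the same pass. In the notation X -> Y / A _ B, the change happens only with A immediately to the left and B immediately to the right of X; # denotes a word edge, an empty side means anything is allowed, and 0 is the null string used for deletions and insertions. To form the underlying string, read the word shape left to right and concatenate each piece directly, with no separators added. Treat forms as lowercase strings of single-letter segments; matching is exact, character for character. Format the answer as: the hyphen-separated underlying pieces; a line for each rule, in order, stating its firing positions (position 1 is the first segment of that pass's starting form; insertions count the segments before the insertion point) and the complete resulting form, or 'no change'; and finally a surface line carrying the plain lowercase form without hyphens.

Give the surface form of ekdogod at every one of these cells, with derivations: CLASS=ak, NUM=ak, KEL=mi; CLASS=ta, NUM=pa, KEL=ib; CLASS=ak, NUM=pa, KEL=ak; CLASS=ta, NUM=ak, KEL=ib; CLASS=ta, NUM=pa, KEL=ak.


cell CLASS=ak, NUM=ak, KEL=mi:
underlying: ekdogod-iv-gu-ag
1. b -> p, d -> t, g -> k, v -> f, z -> s / _ #: fires at position(s) 13: ekdogodivguak
2. f -> v, k -> g, p -> b, s -> z, t -> d / _ Z: fires at position(s) 2: egdogodivguak
surface: egdogodivguak

cell CLASS=ta, NUM=pa, KEL=ib:
underlying: ekdogod-piv-fu-vi
1. b -> p, d -> t, g -> k, v -> f, z -> s / _ #: no change
2. f -> v, k -> g, p -> b, s -> z, t -> d / _ Z: fires at position(s) 2: egdogodpivfuvi
surface: egdogodpivfuvi

cell CLASS=ak, NUM=pa, KEL=ak:
underlying: ekdogod-et-gu-vi
1. b -> p, d -> t, g -> k, v -> f, z -> s / _ #: no change
2. f -> v, k -> g, p -> b, s -> z, t -> d / _ Z: fires at position(s) 2, 9: egdogodedguvi
surface: egdogodedguvi

cell CLASS=ta, NUM=ak, KEL=ib:
underlying: ekdogod-piv-fu-ag
1. b -> p, d -> t, g -> k, v -> f, z -> s / _ #: fires at position(s) 14: ekdogodpivfuak
2. f -> v, k -> g, p -> b, s -> z, t -> d / _ Z: fires at position(s) 2: egdogodpivfuak
surface: egdogodpivfuak

cell CLASS=ta, NUM=pa, KEL=ak:
underlying: ekdogod-et-fu-vi
1. b -> p, d -> t, g -> k, v -> f, z -> s / _ #: no change
2. f -> v, k -> g, p -> b, s -> z, t -> d / _ Z: fires at position(s) 2: egdogodetfuvi
surface: egdogodetfuvi
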